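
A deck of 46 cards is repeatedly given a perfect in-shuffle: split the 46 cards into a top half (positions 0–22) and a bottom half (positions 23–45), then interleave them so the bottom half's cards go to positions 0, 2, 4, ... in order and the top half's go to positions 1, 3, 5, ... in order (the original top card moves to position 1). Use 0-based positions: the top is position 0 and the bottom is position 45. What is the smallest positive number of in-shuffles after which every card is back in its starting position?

23

The in-shuffle permutes the 46 positions with cycle lengths [23, 23].
Every card is home exactly when every cycle has completed a whole number of laps, i.e. after lcm(23) = 23 in-shuffles.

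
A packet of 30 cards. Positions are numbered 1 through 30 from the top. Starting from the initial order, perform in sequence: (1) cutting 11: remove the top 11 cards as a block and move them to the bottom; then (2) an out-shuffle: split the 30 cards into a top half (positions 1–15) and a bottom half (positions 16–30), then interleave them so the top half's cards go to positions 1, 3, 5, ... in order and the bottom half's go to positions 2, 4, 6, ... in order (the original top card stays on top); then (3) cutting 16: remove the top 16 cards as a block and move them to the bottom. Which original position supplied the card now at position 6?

Undo the operations in reverse order, starting from position 6:
  undo op 3 (cut 16): 6 ← 22
  undo op 2 (out-shuffle, from bottom half): 22 ← 26
  undo op 1 (cut 11): 26 ← 7
So the card at position 6 came from original position 7.

7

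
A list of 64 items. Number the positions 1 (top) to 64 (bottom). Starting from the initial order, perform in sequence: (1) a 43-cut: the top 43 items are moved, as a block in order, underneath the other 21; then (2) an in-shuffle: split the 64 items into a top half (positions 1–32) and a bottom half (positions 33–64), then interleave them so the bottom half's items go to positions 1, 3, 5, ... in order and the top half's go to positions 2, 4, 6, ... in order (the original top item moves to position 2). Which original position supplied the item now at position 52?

5

Undo the operations in reverse order, starting from position 52:
  undo op 2 (in-shuffle, from top half): 52 ← 26
  undo op 1 (cut 43): 26 ← 5
So the item at position 52 came from original position 5.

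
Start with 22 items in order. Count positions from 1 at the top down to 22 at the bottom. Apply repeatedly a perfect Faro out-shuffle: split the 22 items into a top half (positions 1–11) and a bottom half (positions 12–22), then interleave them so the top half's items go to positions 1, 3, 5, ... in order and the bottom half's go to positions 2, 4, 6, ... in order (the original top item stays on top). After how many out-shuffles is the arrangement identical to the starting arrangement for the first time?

The out-shuffle permutes the 22 positions with cycle lengths [1, 1, 2, 3, 3, 6, 6].
Every item is home exactly when every cycle has completed a whole number of laps, i.e. after lcm(1, 2, 3, 6) = 6 out-shuffles.

6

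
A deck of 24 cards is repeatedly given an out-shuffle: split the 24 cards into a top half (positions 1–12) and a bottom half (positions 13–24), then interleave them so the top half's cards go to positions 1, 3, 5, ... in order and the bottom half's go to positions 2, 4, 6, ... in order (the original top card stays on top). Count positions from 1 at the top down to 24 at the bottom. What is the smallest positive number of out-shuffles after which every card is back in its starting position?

11

The out-shuffle permutes the 24 positions with cycle lengths [1, 1, 11, 11].
Every card is home exactly when every cycle has completed a whole number of laps, i.e. after lcm(1, 11) = 11 out-shuffles.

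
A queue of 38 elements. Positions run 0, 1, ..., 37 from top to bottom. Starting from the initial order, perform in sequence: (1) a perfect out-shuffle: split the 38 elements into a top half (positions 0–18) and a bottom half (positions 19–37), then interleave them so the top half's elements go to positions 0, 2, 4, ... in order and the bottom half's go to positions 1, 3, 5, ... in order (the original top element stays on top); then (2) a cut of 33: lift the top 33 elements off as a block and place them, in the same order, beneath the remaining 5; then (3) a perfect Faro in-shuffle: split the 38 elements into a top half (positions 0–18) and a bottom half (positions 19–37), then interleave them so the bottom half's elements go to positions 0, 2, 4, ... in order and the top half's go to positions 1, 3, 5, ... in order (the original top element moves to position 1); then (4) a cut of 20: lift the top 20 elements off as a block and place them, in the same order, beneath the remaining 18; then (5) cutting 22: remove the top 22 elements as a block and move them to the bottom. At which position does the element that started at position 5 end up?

Track the element from position 5 forward through each operation:
  after op 1 (out-shuffle): 5 → 10
  after op 2 (cut 33): 10 → 15
  after op 3 (in-shuffle): 15 → 31
  after op 4 (cut 20): 31 → 11
  after op 5 (cut 22): 11 → 27

27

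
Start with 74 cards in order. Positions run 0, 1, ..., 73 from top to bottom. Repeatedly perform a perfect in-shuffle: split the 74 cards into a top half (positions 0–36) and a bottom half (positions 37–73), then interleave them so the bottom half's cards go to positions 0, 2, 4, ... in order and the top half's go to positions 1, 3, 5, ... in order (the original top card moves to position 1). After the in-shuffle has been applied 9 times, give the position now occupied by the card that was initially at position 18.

52

Track the card's position through each in-shuffle:
18 → 37 → 0 → 1 → 3 → 7 → 15 → 31 → 63 → 52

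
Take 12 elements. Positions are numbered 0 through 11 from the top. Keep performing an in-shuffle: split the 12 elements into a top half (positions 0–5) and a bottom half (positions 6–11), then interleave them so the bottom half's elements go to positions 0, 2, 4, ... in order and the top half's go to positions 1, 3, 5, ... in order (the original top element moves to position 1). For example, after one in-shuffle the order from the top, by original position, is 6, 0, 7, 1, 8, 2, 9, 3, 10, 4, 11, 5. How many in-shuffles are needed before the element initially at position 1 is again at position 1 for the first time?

12

Follow position 1 under repeated in-shuffles:
1 → 3 → 7 → 2 → 5 → 11 → 10 → 8 → 4 → 9 → 6 → 0 → 1
It first returns after 12 in-shuffles.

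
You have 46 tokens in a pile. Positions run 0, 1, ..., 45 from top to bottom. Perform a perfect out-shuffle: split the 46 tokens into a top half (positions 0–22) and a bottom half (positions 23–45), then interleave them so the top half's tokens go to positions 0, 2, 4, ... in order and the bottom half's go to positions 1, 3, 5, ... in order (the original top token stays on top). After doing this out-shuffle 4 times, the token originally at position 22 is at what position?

Track the token's position through each out-shuffle:
22 → 44 → 43 → 41 → 37

37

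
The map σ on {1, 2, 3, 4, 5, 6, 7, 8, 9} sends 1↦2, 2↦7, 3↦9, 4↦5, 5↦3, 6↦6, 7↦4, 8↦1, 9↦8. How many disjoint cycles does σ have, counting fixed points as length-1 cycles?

Cycle decomposition: (1 2 7 4 5 3 9 8) (6).
2 cycles.

2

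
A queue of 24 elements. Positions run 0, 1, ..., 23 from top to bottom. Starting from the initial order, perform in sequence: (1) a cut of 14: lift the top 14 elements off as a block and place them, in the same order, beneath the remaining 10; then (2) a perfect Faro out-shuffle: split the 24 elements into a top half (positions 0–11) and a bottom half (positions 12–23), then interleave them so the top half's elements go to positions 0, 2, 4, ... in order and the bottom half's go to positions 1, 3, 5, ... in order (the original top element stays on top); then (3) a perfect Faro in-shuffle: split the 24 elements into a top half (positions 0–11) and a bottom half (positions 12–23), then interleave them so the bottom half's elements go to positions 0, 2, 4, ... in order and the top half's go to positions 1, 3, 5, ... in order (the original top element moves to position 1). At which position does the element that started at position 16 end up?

9

Track the element from position 16 forward through each operation:
  after op 1 (cut 14): 16 → 2
  after op 2 (out-shuffle): 2 → 4
  after op 3 (in-shuffle): 4 → 9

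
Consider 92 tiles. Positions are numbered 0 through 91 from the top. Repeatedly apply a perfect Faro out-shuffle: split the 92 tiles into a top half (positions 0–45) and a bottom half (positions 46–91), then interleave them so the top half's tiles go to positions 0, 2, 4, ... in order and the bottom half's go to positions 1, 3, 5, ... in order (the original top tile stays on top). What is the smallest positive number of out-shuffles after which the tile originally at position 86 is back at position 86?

12

Follow position 86 under repeated out-shuffles:
86 → 81 → 71 → 51 → 11 → 22 → 44 → 88 → 85 → 79 → 67 → 43 → 86
It first returns after 12 out-shuffles.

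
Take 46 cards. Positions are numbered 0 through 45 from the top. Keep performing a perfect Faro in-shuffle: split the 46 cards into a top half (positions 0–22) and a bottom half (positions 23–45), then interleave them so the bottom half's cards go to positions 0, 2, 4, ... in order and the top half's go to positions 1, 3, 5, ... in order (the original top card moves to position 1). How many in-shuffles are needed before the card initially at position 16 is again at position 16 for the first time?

Follow position 16 under repeated in-shuffles:
16 → 33 → 20 → 41 → 36 → 26 → 6 → 13 → ... → 16 (length 23)
It first returns after 23 in-shuffles.

23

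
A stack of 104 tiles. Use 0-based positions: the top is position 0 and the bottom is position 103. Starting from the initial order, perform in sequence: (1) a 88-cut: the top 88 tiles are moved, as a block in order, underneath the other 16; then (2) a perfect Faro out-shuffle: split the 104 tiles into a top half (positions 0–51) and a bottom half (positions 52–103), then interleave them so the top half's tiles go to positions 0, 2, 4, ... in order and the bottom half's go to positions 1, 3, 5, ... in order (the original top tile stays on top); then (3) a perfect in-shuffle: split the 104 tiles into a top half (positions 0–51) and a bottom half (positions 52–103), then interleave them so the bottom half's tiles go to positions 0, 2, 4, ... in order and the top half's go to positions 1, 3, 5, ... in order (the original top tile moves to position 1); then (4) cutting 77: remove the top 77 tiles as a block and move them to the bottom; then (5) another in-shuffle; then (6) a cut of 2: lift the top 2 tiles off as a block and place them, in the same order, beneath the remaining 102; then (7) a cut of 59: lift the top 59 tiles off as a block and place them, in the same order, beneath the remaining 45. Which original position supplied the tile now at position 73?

20

Undo the operations in reverse order, starting from position 73:
  undo op 7 (cut 59): 73 ← 28
  undo op 6 (cut 2): 28 ← 30
  undo op 5 (in-shuffle, from bottom half): 30 ← 67
  undo op 4 (cut 77): 67 ← 40
  undo op 3 (in-shuffle, from bottom half): 40 ← 72
  undo op 2 (out-shuffle, from top half): 72 ← 36
  undo op 1 (cut 88): 36 ← 20
So the tile at position 73 came from original position 20.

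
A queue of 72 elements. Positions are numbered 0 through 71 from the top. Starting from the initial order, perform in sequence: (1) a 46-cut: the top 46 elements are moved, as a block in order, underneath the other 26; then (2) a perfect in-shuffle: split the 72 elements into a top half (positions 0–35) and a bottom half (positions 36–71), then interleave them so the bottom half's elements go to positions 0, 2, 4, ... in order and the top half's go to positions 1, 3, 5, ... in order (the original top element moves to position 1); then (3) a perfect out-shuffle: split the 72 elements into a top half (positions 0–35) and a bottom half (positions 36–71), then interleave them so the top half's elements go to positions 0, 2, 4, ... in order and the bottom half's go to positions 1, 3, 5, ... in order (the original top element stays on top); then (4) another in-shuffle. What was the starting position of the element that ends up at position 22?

3

Undo the operations in reverse order, starting from position 22:
  undo op 4 (in-shuffle, from bottom half): 22 ← 47
  undo op 3 (out-shuffle, from bottom half): 47 ← 59
  undo op 2 (in-shuffle, from top half): 59 ← 29
  undo op 1 (cut 46): 29 ← 3
So the element at position 22 came from original position 3.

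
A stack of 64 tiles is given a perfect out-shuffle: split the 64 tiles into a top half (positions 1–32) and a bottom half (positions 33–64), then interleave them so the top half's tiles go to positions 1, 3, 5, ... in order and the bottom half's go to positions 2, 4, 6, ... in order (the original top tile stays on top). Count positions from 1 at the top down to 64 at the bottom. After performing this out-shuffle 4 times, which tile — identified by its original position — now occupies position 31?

Work backwards from position 31, undoing one out-shuffle at a time:
31 ← 16 ← 40 ← 52 ← 58
So the tile now at position 31 started at position 58.

58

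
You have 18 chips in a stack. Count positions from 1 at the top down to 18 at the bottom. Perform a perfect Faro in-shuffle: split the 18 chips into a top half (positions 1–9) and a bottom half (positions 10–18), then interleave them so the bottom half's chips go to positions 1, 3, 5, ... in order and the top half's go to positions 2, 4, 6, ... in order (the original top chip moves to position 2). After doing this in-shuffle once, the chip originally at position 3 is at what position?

Track the chip's position through each in-shuffle:
3 → 6

6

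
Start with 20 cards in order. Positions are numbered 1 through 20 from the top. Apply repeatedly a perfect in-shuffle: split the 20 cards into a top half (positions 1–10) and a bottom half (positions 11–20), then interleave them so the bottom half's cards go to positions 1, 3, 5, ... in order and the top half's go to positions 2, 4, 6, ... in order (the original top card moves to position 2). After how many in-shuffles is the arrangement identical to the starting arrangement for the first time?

6

The in-shuffle permutes the 20 positions with cycle lengths [2, 3, 3, 6, 6].
Every card is home exactly when every cycle has completed a whole number of laps, i.e. after lcm(2, 3, 6) = 6 in-shuffles.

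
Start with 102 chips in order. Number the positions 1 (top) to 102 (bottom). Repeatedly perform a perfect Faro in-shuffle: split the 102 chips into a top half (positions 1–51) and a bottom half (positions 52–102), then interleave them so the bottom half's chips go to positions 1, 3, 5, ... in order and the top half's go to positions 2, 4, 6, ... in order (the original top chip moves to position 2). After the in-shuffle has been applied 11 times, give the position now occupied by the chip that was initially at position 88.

Track the chip's position through each in-shuffle:
88 → 73 → 43 → 86 → 69 → 35 → 70 → 37 → 74 → 45 → 90 → 77

77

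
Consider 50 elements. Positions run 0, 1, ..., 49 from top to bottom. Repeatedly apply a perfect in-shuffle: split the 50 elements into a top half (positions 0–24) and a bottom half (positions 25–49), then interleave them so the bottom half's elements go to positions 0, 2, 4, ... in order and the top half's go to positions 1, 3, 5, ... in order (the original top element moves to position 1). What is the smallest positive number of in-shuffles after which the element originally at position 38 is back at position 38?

Follow position 38 under repeated in-shuffles:
38 → 26 → 2 → 5 → 11 → 23 → 47 → 44 → 38
It first returns after 8 in-shuffles.

8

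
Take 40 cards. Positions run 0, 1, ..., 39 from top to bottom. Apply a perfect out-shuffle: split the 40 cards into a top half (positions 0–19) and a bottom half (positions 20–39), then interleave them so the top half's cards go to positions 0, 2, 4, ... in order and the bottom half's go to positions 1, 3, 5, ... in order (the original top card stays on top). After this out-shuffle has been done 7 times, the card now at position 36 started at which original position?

Work backwards from position 36, undoing one out-shuffle at a time:
36 ← 18 ← 9 ← 24 ← 12 ← 6 ← 3 ← 21
So the card now at position 36 started at position 21.

21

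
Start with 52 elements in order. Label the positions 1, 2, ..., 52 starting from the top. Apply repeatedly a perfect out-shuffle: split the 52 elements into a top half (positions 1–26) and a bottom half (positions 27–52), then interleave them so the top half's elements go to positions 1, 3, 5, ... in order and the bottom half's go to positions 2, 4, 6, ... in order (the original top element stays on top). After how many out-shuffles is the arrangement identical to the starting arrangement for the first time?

8

The out-shuffle permutes the 52 positions with cycle lengths [1, 1, 2, 8, 8, 8, 8, 8, 8].
Every element is home exactly when every cycle has completed a whole number of laps, i.e. after lcm(1, 2, 8) = 8 out-shuffles.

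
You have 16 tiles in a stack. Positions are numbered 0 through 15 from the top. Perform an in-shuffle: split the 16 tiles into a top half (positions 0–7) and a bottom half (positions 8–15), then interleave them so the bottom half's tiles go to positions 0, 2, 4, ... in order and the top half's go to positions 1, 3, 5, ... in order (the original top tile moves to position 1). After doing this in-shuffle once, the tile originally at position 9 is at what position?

Track the tile's position through each in-shuffle:
9 → 2

2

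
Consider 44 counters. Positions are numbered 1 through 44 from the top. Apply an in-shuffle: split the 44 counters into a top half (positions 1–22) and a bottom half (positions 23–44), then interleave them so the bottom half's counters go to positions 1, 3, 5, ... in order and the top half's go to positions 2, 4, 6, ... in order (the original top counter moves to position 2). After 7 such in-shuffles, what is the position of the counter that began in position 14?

37

Track the counter's position through each in-shuffle:
14 → 28 → 11 → 22 → 44 → 43 → 41 → 37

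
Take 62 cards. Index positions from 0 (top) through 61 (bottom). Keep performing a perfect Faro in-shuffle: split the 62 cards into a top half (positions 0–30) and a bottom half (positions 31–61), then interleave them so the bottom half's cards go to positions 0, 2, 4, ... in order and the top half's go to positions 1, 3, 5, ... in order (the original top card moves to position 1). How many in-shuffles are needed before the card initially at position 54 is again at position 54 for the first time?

Follow position 54 under repeated in-shuffles:
54 → 46 → 30 → 61 → 60 → 58 → 54
It first returns after 6 in-shuffles.

6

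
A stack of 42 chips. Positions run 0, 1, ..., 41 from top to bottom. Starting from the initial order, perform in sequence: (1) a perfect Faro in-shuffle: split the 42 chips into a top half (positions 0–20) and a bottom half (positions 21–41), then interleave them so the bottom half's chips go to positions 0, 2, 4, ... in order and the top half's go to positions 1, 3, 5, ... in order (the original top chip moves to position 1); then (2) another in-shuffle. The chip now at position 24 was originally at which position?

16

Undo the operations in reverse order, starting from position 24:
  undo op 2 (in-shuffle, from bottom half): 24 ← 33
  undo op 1 (in-shuffle, from top half): 33 ← 16
So the chip at position 24 came from original position 16.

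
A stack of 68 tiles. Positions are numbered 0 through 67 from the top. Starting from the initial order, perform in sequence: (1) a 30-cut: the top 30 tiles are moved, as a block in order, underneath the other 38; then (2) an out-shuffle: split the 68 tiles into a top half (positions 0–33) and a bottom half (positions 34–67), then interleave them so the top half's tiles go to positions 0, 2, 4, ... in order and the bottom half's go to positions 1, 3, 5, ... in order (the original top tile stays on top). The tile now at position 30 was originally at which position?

Undo the operations in reverse order, starting from position 30:
  undo op 2 (out-shuffle, from top half): 30 ← 15
  undo op 1 (cut 30): 15 ← 45
So the tile at position 30 came from original position 45.

45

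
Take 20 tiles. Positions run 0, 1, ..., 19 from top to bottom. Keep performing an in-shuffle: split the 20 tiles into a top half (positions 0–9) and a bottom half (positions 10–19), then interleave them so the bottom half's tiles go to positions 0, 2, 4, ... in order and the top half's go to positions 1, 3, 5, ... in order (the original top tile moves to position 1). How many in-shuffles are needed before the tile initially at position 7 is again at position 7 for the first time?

Follow position 7 under repeated in-shuffles:
7 → 15 → 10 → 0 → 1 → 3 → 7
It first returns after 6 in-shuffles.

6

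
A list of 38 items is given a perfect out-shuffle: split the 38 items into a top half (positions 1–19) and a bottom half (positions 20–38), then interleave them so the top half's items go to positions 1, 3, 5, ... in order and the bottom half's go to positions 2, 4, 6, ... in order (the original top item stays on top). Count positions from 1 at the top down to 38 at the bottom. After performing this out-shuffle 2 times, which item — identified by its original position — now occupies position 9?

3

Work backwards from position 9, undoing one out-shuffle at a time:
9 ← 5 ← 3
So the item now at position 9 started at position 3.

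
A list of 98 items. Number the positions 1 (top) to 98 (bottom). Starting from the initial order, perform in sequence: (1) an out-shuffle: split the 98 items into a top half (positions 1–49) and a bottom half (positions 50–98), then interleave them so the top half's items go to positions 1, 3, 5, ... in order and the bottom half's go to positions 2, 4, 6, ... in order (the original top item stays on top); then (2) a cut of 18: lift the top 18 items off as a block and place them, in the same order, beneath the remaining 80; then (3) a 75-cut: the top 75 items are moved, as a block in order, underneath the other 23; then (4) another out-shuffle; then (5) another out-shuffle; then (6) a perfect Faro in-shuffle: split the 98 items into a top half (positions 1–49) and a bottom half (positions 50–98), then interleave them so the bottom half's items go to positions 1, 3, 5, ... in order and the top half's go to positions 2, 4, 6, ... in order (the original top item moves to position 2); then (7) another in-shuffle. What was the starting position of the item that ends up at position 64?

61

Undo the operations in reverse order, starting from position 64:
  undo op 7 (in-shuffle, from top half): 64 ← 32
  undo op 6 (in-shuffle, from top half): 32 ← 16
  undo op 5 (out-shuffle, from bottom half): 16 ← 57
  undo op 4 (out-shuffle, from top half): 57 ← 29
  undo op 3 (cut 75): 29 ← 6
  undo op 2 (cut 18): 6 ← 24
  undo op 1 (out-shuffle, from bottom half): 24 ← 61
So the item at position 64 came from original position 61.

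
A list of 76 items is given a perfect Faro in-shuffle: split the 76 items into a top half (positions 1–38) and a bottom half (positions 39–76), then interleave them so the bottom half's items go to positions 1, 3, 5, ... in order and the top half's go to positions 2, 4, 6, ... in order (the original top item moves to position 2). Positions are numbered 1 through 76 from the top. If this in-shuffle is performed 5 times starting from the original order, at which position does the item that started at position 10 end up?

12

Track the item's position through each in-shuffle:
10 → 20 → 40 → 3 → 6 → 12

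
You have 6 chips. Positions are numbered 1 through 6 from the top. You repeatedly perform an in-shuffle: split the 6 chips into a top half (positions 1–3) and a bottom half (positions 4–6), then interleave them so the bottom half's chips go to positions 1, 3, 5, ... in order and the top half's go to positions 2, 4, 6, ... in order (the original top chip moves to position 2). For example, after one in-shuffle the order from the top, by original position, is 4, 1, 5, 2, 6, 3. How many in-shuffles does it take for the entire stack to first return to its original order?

3

The in-shuffle permutes the 6 positions with cycle lengths [3, 3].
Every chip is home exactly when every cycle has completed a whole number of laps, i.e. after lcm(3) = 3 in-shuffles.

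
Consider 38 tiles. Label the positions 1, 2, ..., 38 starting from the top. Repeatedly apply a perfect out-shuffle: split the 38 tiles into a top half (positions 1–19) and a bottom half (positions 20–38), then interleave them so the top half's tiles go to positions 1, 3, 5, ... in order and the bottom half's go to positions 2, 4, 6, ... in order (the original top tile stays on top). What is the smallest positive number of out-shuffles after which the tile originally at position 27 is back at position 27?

36

Follow position 27 under repeated out-shuffles:
27 → 16 → 31 → 24 → 10 → 19 → 37 → 36 → ... → 27 (length 36)
It first returns after 36 out-shuffles.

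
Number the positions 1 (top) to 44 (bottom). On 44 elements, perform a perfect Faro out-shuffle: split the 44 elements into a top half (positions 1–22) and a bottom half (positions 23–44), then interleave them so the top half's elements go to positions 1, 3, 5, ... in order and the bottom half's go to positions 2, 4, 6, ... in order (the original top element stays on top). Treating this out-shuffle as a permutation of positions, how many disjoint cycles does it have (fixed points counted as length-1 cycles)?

5

Trace each unvisited position around until it returns:
(1) (2 3 5 9 17 33 ... len 14) (4 7 13 25 6 11 ... len 14) (8 15 29 14 27 10 ... len 14) (44)
5 cycles in total.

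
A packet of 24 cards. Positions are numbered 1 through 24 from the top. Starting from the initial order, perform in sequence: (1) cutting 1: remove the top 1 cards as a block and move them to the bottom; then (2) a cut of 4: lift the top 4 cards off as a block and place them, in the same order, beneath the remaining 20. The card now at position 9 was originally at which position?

14

Undo the operations in reverse order, starting from position 9:
  undo op 2 (cut 4): 9 ← 13
  undo op 1 (cut 1): 13 ← 14
So the card at position 9 came from original position 14.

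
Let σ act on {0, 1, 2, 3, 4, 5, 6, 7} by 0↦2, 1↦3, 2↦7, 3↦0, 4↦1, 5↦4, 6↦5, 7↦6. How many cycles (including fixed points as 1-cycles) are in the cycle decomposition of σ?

1

Cycle decomposition: (0 2 7 6 5 4 1 3).
1 cycle.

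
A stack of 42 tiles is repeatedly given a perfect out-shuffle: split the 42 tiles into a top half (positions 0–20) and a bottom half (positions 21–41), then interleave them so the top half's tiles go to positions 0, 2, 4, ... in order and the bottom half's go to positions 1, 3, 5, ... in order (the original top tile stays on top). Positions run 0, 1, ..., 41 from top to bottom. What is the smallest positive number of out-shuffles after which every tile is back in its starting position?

20

The out-shuffle permutes the 42 positions with cycle lengths [1, 1, 20, 20].
Every tile is home exactly when every cycle has completed a whole number of laps, i.e. after lcm(1, 20) = 20 out-shuffles.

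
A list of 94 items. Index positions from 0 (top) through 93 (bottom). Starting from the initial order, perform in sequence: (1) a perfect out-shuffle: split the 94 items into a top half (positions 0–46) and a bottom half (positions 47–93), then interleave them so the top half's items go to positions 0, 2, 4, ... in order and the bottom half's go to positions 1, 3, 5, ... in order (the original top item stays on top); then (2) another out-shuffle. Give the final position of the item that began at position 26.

11

Track the item from position 26 forward through each operation:
  after op 1 (out-shuffle): 26 → 52
  after op 2 (out-shuffle): 52 → 11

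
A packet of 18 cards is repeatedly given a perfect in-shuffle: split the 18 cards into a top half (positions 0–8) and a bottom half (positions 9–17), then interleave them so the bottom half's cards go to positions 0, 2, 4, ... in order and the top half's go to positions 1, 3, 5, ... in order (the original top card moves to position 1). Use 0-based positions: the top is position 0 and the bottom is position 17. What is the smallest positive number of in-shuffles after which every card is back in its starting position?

18

The in-shuffle permutes the 18 positions with cycle lengths [18].
Every card is home exactly when every cycle has completed a whole number of laps, i.e. after lcm(18) = 18 in-shuffles.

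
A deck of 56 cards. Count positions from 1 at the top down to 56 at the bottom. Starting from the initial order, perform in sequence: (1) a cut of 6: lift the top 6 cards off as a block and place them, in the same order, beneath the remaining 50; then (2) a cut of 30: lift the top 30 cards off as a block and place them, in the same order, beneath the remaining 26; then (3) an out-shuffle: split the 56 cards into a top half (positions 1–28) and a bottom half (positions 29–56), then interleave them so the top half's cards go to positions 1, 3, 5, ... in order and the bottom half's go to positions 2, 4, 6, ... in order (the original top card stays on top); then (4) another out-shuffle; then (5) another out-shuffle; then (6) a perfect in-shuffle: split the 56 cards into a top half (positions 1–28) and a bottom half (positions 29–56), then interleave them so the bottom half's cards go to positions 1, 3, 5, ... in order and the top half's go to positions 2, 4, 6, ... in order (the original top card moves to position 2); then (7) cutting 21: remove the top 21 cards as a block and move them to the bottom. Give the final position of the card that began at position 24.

9

Track the card from position 24 forward through each operation:
  after op 1 (cut 6): 24 → 18
  after op 2 (cut 30): 18 → 44
  after op 3 (out-shuffle): 44 → 32
  after op 4 (out-shuffle): 32 → 8
  after op 5 (out-shuffle): 8 → 15
  after op 6 (in-shuffle): 15 → 30
  after op 7 (cut 21): 30 → 9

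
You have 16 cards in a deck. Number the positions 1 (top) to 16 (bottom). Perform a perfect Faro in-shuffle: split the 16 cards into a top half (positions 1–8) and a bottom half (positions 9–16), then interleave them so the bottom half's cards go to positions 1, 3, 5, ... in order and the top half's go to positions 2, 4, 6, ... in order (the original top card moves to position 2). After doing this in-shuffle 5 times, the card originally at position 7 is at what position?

Track the card's position through each in-shuffle:
7 → 14 → 11 → 5 → 10 → 3

3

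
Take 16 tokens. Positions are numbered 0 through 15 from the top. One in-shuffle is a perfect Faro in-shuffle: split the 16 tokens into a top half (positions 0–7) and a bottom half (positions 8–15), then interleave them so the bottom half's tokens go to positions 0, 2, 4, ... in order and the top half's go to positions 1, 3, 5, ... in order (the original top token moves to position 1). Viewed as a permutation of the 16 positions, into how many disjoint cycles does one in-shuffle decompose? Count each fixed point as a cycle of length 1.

2

Trace each unvisited position around until it returns:
(0 1 3 7 15 14 12 8) (2 5 11 6 13 10 4 9)
2 cycles in total.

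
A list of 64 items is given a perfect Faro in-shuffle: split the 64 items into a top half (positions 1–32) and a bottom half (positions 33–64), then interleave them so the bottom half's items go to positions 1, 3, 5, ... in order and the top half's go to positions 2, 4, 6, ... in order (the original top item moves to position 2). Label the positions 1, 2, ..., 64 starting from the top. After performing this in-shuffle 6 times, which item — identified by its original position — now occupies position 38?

Work backwards from position 38, undoing one in-shuffle at a time:
38 ← 19 ← 42 ← 21 ← 43 ← 54 ← 27
So the item now at position 38 started at position 27.

27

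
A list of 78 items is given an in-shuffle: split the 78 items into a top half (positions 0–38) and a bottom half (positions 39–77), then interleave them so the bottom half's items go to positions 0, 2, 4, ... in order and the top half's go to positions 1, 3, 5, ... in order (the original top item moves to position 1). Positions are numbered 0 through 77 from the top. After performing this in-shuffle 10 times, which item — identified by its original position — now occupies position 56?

59

Work backwards from position 56, undoing one in-shuffle at a time:
56 ← 67 ← 33 ← 16 ← 47 ← 23 ← 11 ← 5 ← 2 ← 40 ← 59
So the item now at position 56 started at position 59.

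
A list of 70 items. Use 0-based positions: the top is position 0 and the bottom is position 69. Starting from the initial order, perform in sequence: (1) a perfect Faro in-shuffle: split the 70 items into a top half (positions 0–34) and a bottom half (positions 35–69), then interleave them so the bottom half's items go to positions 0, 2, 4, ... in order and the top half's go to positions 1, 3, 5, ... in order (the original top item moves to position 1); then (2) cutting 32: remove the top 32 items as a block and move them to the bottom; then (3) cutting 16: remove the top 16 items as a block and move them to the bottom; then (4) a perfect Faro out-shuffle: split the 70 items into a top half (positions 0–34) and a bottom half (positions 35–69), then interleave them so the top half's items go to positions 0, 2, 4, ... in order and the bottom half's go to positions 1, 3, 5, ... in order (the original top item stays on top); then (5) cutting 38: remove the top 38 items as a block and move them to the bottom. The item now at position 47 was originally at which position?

45

Undo the operations in reverse order, starting from position 47:
  undo op 5 (cut 38): 47 ← 15
  undo op 4 (out-shuffle, from bottom half): 15 ← 42
  undo op 3 (cut 16): 42 ← 58
  undo op 2 (cut 32): 58 ← 20
  undo op 1 (in-shuffle, from bottom half): 20 ← 45
So the item at position 47 came from original position 45.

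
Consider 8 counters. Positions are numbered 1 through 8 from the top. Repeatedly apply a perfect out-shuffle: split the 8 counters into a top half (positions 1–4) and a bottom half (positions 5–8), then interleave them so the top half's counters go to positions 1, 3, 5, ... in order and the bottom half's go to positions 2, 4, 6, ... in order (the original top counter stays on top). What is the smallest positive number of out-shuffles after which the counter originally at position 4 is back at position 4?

Follow position 4 under repeated out-shuffles:
4 → 7 → 6 → 4
It first returns after 3 out-shuffles.

3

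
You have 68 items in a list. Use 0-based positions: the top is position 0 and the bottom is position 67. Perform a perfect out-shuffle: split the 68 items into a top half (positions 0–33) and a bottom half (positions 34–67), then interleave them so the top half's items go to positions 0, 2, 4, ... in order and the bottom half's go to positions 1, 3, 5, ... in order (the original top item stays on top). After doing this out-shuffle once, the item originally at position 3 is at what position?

6

Track the item's position through each out-shuffle:
3 → 6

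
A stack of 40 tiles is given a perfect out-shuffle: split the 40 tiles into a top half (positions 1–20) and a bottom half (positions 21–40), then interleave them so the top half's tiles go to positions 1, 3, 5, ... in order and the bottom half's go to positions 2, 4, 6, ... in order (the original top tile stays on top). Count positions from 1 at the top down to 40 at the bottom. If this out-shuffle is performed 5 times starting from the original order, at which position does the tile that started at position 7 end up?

37

Track the tile's position through each out-shuffle:
7 → 13 → 25 → 10 → 19 → 37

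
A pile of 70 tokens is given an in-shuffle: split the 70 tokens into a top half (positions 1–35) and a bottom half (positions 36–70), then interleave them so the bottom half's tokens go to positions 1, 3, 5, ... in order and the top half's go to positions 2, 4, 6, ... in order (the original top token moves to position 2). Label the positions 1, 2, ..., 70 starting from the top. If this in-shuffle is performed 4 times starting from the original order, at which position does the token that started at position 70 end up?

Track the token's position through each in-shuffle:
70 → 69 → 67 → 63 → 55

55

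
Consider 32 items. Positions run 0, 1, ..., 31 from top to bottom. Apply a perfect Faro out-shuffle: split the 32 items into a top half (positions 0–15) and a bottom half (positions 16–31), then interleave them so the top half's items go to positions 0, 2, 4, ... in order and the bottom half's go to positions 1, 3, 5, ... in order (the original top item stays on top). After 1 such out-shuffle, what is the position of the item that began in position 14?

28

Track the item's position through each out-shuffle:
14 → 28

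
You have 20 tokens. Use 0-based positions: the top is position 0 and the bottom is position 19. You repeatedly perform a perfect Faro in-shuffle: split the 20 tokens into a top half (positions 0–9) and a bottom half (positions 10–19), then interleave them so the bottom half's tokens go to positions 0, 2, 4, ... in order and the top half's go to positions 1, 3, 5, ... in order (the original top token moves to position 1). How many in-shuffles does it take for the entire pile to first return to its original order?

6

The in-shuffle permutes the 20 positions with cycle lengths [2, 3, 3, 6, 6].
Every token is home exactly when every cycle has completed a whole number of laps, i.e. after lcm(2, 3, 6) = 6 in-shuffles.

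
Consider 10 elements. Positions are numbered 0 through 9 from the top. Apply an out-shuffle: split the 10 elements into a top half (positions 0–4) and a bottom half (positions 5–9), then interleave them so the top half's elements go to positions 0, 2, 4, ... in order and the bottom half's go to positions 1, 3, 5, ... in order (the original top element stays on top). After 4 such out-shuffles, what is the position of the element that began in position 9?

Position 9 is a fixed point of every out-shuffle, so the element never moves.

9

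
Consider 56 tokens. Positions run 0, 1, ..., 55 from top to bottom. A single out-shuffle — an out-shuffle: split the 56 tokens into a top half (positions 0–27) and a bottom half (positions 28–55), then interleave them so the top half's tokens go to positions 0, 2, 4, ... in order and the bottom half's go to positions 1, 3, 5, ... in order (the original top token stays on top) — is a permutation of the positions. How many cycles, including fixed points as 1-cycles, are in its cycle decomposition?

6

Trace each unvisited position around until it returns:
(0) (1 2 4 8 16 32 ... len 20) (3 6 12 24 48 41 ... len 20) (5 10 20 40 25 50 45 35 15 30) (11 22 44 33) (55)
6 cycles in total.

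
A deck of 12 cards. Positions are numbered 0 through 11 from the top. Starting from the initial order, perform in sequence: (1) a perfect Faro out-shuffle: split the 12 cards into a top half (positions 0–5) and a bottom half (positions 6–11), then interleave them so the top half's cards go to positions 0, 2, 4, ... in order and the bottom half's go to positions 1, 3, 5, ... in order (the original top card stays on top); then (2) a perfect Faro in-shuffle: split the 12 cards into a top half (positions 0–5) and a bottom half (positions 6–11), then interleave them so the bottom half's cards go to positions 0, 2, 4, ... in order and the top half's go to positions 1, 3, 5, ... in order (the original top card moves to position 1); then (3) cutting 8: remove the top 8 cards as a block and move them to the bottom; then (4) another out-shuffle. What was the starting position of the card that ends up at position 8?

3

Undo the operations in reverse order, starting from position 8:
  undo op 4 (out-shuffle, from top half): 8 ← 4
  undo op 3 (cut 8): 4 ← 0
  undo op 2 (in-shuffle, from bottom half): 0 ← 6
  undo op 1 (out-shuffle, from top half): 6 ← 3
So the card at position 8 came from original position 3.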